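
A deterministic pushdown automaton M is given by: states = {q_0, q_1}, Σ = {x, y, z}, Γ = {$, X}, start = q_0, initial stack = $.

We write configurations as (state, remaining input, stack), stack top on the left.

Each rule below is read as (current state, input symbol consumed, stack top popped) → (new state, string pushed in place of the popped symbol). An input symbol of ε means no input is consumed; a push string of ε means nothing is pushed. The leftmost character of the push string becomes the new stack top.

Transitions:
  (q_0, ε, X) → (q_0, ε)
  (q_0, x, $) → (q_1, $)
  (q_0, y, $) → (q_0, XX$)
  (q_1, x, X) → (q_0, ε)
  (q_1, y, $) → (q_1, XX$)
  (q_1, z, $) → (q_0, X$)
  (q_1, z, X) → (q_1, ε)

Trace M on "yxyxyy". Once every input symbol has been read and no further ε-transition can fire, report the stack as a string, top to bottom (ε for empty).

$

(q_0, yxyxyy, $)
  read y, top $: go to q_0, push XX$ → (q_0, xyxyy, XX$)
  ε-move, top X: go to q_0, push ε → (q_0, xyxyy, X$)
  ε-move, top X: go to q_0, push ε → (q_0, xyxyy, $)
  read x, top $: go to q_1, push $ → (q_1, yxyy, $)
  read y, top $: go to q_1, push XX$ → (q_1, xyy, XX$)
  read x, top X: go to q_0, push ε → (q_0, yy, X$)
  ε-move, top X: go to q_0, push ε → (q_0, yy, $)
  read y, top $: go to q_0, push XX$ → (q_0, y, XX$)
  ε-move, top X: go to q_0, push ε → (q_0, y, X$)
  ε-move, top X: go to q_0, push ε → (q_0, y, $)
  read y, top $: go to q_0, push XX$ → (q_0, ε, XX$)
  ε-move, top X: go to q_0, push ε → (q_0, ε, X$)
  ε-move, top X: go to q_0, push ε → (q_0, ε, $)
All input consumed in state q_0 with stack $.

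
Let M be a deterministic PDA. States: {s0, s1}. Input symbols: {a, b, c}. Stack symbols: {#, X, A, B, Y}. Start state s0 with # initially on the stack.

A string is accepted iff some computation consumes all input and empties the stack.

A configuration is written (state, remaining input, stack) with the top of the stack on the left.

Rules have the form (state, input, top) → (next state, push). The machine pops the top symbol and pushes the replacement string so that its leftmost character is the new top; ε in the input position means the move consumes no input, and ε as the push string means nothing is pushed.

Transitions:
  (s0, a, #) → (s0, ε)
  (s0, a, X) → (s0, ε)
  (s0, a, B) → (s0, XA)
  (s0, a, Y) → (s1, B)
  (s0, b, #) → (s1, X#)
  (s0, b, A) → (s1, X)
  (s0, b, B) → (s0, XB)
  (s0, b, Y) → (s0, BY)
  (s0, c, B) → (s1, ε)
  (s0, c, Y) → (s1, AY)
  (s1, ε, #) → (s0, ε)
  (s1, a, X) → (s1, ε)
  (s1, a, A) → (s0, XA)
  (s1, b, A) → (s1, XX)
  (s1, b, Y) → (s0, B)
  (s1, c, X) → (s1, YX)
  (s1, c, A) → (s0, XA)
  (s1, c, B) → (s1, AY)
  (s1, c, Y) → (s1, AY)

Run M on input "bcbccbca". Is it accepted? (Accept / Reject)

Accept

(s0, bcbccbca, #)
  read b, top #: go to s1, push X# → (s1, cbccbca, X#)
  read c, top X: go to s1, push YX → (s1, bccbca, YX#)
  read b, top Y: go to s0, push B → (s0, ccbca, BX#)
  read c, top B: go to s1, push ε → (s1, cbca, X#)
  read c, top X: go to s1, push YX → (s1, bca, YX#)
  read b, top Y: go to s0, push B → (s0, ca, BX#)
  read c, top B: go to s1, push ε → (s1, a, X#)
  read a, top X: go to s1, push ε → (s1, ε, #)
  ε-move, top #: go to s0, push ε → (s0, ε, ε)
All input consumed and the stack is empty.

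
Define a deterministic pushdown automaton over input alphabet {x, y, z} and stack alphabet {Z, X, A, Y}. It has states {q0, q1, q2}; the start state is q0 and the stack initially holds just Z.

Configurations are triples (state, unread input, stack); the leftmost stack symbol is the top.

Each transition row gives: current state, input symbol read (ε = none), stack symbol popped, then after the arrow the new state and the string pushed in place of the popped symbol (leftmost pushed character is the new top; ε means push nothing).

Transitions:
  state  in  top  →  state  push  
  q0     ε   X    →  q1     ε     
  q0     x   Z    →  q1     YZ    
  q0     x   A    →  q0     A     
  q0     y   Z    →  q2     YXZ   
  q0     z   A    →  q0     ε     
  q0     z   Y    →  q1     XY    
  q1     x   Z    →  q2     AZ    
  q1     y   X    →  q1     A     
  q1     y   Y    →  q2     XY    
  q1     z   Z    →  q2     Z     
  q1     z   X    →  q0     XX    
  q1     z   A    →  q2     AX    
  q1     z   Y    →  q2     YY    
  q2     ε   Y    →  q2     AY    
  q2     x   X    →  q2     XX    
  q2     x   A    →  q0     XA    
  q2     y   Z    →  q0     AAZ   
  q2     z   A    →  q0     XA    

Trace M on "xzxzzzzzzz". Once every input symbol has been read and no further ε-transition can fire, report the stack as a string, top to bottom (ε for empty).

(q0, xzxzzzzzzz, Z)
  read x, top Z: go to q1, push YZ → (q1, zxzzzzzzz, YZ)
  read z, top Y: go to q2, push YY → (q2, xzzzzzzz, YYZ)
  ε-move, top Y: go to q2, push AY → (q2, xzzzzzzz, AYYZ)
  read x, top A: go to q0, push XA → (q0, zzzzzzz, XAYYZ)
  ε-move, top X: go to q1, push ε → (q1, zzzzzzz, AYYZ)
  read z, top A: go to q2, push AX → (q2, zzzzzz, AXYYZ)
  read z, top A: go to q0, push XA → (q0, zzzzz, XAXYYZ)
  ε-move, top X: go to q1, push ε → (q1, zzzzz, AXYYZ)
  read z, top A: go to q2, push AX → (q2, zzzz, AXXYYZ)
  read z, top A: go to q0, push XA → (q0, zzz, XAXXYYZ)
  ε-move, top X: go to q1, push ε → (q1, zzz, AXXYYZ)
  read z, top A: go to q2, push AX → (q2, zz, AXXXYYZ)
  read z, top A: go to q0, push XA → (q0, z, XAXXXYYZ)
  ε-move, top X: go to q1, push ε → (q1, z, AXXXYYZ)
  read z, top A: go to q2, push AX → (q2, ε, AXXXXYYZ)
All input consumed in state q2 with stack AXXXXYYZ.

AXXXXYYZ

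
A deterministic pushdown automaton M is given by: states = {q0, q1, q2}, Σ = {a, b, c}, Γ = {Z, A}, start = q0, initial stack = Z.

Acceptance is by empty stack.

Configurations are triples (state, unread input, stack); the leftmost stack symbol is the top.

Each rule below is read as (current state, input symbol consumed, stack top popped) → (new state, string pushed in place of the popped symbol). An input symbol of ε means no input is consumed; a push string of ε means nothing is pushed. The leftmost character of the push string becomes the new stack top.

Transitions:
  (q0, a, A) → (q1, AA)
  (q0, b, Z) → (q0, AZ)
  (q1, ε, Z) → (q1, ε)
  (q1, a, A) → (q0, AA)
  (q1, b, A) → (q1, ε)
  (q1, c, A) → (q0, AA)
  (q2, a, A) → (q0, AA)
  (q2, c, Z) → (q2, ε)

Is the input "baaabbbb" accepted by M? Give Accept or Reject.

(q0, baaabbbb, Z)
  read b, top Z: go to q0, push AZ → (q0, aaabbbb, AZ)
  read a, top A: go to q1, push AA → (q1, aabbbb, AAZ)
  read a, top A: go to q0, push AA → (q0, abbbb, AAAZ)
  read a, top A: go to q1, push AA → (q1, bbbb, AAAAZ)
  read b, top A: go to q1, push ε → (q1, bbb, AAAZ)
  read b, top A: go to q1, push ε → (q1, bb, AAZ)
  read b, top A: go to q1, push ε → (q1, b, AZ)
  read b, top A: go to q1, push ε → (q1, ε, Z)
  ε-move, top Z: go to q1, push ε → (q1, ε, ε)
All input consumed and the stack is empty.

Accept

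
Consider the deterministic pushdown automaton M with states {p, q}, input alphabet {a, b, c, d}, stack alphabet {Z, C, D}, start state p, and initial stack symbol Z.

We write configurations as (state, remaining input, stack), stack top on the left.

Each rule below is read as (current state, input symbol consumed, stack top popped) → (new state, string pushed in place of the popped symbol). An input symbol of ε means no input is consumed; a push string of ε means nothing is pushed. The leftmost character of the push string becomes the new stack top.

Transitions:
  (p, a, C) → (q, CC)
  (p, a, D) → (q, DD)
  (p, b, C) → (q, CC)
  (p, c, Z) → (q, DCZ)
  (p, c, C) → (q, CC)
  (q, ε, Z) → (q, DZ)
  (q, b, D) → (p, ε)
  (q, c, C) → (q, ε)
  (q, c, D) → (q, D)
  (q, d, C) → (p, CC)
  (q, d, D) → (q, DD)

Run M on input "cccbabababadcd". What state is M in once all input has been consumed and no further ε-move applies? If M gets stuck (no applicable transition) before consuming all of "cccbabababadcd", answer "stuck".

(p, cccbabababadcd, Z) ⊢ (q, ccbabababadcd, DCZ) ⊢ (q, cbabababadcd, DCZ) ⊢ (q, babababadcd, DCZ) ⊢ (p, abababadcd, CZ) ⊢ (q, bababadcd, CCZ)
No transition for (q, b, top C); M blocks with input bababadcd remaining.

stuck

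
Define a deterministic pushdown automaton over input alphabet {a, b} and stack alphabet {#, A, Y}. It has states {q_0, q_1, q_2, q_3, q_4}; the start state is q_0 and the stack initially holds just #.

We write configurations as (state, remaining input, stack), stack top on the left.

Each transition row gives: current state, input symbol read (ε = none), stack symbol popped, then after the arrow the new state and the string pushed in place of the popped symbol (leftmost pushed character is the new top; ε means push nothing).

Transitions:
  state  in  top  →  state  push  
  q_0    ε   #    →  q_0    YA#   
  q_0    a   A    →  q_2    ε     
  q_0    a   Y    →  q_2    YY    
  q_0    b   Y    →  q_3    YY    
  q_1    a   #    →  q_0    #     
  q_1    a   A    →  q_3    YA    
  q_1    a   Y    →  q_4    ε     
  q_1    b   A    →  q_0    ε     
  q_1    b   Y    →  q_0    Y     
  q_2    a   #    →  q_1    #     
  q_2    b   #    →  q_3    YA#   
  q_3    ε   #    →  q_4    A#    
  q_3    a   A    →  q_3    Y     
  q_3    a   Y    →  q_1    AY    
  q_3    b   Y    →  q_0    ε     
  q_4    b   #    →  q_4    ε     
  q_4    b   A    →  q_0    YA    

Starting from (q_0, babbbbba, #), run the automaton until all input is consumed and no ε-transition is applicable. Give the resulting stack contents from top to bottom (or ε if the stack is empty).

(q_0, babbbbba, #)
  ε-move, top #: go to q_0, push YA# → (q_0, babbbbba, YA#)
  read b, top Y: go to q_3, push YY → (q_3, abbbbba, YYA#)
  read a, top Y: go to q_1, push AY → (q_1, bbbbba, AYYA#)
  read b, top A: go to q_0, push ε → (q_0, bbbba, YYA#)
  read b, top Y: go to q_3, push YY → (q_3, bbba, YYYA#)
  read b, top Y: go to q_0, push ε → (q_0, bba, YYA#)
  read b, top Y: go to q_3, push YY → (q_3, ba, YYYA#)
  read b, top Y: go to q_0, push ε → (q_0, a, YYA#)
  read a, top Y: go to q_2, push YY → (q_2, ε, YYYA#)
All input consumed in state q_2 with stack YYYA#.

YYYA#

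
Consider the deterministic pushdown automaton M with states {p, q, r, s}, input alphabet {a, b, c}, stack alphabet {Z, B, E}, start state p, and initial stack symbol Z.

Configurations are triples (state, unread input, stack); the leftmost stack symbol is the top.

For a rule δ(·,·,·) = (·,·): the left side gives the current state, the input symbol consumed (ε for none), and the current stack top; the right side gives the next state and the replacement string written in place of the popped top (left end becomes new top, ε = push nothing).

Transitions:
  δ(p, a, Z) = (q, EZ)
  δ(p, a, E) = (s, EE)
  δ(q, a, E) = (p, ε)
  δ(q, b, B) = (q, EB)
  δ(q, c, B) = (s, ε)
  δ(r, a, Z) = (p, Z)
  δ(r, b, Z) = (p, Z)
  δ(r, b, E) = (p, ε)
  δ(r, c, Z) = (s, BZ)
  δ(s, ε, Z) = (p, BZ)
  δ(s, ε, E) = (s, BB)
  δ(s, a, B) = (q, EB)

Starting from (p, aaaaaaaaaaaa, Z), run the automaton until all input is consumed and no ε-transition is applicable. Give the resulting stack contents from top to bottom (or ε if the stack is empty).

Z

(p, aaaaaaaaaaaa, Z)
  read a, top Z: go to q, push EZ → (q, aaaaaaaaaaa, EZ)
  read a, top E: go to p, push ε → (p, aaaaaaaaaa, Z)
  read a, top Z: go to q, push EZ → (q, aaaaaaaaa, EZ)
  read a, top E: go to p, push ε → (p, aaaaaaaa, Z)
  read a, top Z: go to q, push EZ → (q, aaaaaaa, EZ)
  read a, top E: go to p, push ε → (p, aaaaaa, Z)
  read a, top Z: go to q, push EZ → (q, aaaaa, EZ)
  read a, top E: go to p, push ε → (p, aaaa, Z)
  read a, top Z: go to q, push EZ → (q, aaa, EZ)
  read a, top E: go to p, push ε → (p, aa, Z)
  read a, top Z: go to q, push EZ → (q, a, EZ)
  read a, top E: go to p, push ε → (p, ε, Z)
All input consumed in state p with stack Z.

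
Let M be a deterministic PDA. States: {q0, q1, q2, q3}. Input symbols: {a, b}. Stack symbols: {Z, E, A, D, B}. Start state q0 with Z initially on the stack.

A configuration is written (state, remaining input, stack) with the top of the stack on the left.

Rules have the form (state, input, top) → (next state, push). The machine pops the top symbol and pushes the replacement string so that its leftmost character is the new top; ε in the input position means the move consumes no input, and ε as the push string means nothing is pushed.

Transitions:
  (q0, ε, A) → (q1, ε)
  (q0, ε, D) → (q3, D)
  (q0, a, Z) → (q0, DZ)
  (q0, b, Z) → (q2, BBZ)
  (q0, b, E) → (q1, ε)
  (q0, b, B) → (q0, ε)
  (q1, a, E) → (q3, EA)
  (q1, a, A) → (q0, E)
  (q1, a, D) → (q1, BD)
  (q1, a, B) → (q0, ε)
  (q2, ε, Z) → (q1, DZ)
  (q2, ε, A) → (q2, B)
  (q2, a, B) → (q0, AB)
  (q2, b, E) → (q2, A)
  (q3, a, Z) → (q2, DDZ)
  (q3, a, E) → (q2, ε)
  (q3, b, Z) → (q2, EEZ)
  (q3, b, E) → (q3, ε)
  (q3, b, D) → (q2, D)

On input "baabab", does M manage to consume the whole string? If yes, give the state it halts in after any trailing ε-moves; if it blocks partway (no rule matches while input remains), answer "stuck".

q2

(q0, baabab, Z) ⊢ (q2, aabab, BBZ) ⊢ (q0, abab, ABBZ) ⊢ (q1, abab, BBZ) ⊢ (q0, bab, BZ) ⊢ (q0, ab, Z) ⊢ (q0, b, DZ) ⊢ (q3, b, DZ) ⊢ (q2, ε, DZ)
All input consumed; M is in state q2.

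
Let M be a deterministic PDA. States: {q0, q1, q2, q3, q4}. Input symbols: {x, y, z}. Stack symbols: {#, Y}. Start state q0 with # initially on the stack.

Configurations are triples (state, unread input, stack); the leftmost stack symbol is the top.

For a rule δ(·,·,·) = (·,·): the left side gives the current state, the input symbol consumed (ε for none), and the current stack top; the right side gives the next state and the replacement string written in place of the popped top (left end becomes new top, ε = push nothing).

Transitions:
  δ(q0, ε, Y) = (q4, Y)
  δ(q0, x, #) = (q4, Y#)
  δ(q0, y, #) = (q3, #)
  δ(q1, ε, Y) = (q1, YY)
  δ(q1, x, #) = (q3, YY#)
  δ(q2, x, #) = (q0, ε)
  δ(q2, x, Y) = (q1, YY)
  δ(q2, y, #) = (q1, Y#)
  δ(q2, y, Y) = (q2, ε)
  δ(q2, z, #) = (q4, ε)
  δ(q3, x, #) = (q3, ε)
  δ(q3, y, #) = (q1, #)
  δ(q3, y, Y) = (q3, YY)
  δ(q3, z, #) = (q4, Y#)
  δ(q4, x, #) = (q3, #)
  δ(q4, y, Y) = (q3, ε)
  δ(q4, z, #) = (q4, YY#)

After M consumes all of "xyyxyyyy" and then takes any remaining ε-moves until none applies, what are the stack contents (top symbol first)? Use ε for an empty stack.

(q0, xyyxyyyy, #)
  read x, top #: go to q4, push Y# → (q4, yyxyyyy, Y#)
  read y, top Y: go to q3, push ε → (q3, yxyyyy, #)
  read y, top #: go to q1, push # → (q1, xyyyy, #)
  read x, top #: go to q3, push YY# → (q3, yyyy, YY#)
  read y, top Y: go to q3, push YY → (q3, yyy, YYY#)
  read y, top Y: go to q3, push YY → (q3, yy, YYYY#)
  read y, top Y: go to q3, push YY → (q3, y, YYYYY#)
  read y, top Y: go to q3, push YY → (q3, ε, YYYYYY#)
All input consumed in state q3 with stack YYYYYY#.

YYYYYY#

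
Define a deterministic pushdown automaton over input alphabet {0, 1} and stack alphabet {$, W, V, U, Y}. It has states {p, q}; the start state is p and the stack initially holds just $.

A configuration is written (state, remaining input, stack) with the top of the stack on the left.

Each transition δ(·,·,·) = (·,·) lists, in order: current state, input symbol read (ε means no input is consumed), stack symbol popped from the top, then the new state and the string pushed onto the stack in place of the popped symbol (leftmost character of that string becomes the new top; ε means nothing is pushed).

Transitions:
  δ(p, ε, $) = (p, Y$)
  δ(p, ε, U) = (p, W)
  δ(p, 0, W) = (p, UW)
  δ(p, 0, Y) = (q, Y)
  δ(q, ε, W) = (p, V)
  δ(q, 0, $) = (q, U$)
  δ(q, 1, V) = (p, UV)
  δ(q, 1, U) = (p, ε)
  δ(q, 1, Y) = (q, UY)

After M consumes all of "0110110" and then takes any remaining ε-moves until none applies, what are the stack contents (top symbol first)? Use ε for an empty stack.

(p, 0110110, $) ⊢ (p, 0110110, Y$) ⊢ (q, 110110, Y$) ⊢ (q, 10110, UY$) ⊢ (p, 0110, Y$) ⊢ (q, 110, Y$) ⊢ (q, 10, UY$) ⊢ (p, 0, Y$) ⊢ (q, ε, Y$)
All input consumed in state q with stack Y$.

Y$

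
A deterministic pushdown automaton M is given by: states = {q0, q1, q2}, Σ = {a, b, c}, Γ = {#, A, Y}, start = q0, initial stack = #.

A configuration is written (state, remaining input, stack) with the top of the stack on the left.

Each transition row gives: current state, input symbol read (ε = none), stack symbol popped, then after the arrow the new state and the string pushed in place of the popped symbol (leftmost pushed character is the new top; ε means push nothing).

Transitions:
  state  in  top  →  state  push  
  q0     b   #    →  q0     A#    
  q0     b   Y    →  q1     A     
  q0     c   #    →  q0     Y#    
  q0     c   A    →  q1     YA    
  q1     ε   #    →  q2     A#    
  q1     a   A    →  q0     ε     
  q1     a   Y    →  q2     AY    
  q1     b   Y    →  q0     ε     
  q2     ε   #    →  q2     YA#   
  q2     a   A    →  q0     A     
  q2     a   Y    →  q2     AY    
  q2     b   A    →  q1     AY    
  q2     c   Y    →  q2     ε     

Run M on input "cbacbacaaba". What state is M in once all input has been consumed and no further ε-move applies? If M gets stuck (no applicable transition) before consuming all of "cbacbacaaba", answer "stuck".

stuck

(q0, cbacbacaaba, #)
  read c, top #: go to q0, push Y# → (q0, bacbacaaba, Y#)
  read b, top Y: go to q1, push A → (q1, acbacaaba, A#)
  read a, top A: go to q0, push ε → (q0, cbacaaba, #)
  read c, top #: go to q0, push Y# → (q0, bacaaba, Y#)
  read b, top Y: go to q1, push A → (q1, acaaba, A#)
  read a, top A: go to q0, push ε → (q0, caaba, #)
  read c, top #: go to q0, push Y# → (q0, aaba, Y#)
No transition for (q0, a, top Y); M blocks with input aaba remaining.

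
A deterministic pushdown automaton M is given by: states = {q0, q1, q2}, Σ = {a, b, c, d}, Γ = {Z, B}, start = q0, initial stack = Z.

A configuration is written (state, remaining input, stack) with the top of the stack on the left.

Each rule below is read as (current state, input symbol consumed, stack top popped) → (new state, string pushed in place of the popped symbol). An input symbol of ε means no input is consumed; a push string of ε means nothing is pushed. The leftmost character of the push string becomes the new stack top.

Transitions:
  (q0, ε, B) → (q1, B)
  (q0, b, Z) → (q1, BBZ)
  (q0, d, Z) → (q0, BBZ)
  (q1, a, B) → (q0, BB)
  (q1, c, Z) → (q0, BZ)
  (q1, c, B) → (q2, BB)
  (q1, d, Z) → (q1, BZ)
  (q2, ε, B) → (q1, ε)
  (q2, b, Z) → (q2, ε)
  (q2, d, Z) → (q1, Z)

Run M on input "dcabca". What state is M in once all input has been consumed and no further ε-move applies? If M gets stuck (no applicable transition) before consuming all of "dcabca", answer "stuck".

stuck

(q0, dcabca, Z) ⊢ (q0, cabca, BBZ) ⊢ (q1, cabca, BBZ) ⊢ (q2, abca, BBBZ) ⊢ (q1, abca, BBZ) ⊢ (q0, bca, BBBZ) ⊢ (q1, bca, BBBZ)
No transition for (q1, b, top B); M blocks with input bca remaining.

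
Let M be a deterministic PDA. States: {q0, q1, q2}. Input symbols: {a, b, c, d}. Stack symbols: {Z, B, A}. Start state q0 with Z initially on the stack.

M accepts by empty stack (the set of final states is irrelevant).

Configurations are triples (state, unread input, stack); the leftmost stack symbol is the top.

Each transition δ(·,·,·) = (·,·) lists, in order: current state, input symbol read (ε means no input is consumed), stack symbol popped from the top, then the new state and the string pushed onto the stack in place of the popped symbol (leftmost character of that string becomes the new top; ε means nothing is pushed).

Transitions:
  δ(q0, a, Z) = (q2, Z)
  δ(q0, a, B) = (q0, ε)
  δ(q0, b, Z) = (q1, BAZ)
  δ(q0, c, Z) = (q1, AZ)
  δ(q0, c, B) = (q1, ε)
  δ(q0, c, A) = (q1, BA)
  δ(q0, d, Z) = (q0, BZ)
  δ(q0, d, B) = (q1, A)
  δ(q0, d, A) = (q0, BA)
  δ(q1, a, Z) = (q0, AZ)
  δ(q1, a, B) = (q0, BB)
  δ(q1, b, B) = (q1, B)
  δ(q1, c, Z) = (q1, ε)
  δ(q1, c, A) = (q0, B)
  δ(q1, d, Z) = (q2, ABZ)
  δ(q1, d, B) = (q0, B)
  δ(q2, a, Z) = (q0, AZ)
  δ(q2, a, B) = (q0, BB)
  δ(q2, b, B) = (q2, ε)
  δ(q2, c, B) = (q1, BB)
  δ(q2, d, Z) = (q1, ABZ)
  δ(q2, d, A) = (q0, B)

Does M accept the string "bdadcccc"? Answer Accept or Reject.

(q0, bdadcccc, Z)
  read b, top Z: go to q1, push BAZ → (q1, dadcccc, BAZ)
  read d, top B: go to q0, push B → (q0, adcccc, BAZ)
  read a, top B: go to q0, push ε → (q0, dcccc, AZ)
  read d, top A: go to q0, push BA → (q0, cccc, BAZ)
  read c, top B: go to q1, push ε → (q1, ccc, AZ)
  read c, top A: go to q0, push B → (q0, cc, BZ)
  read c, top B: go to q1, push ε → (q1, c, Z)
  read c, top Z: go to q1, push ε → (q1, ε, ε)
All input consumed and the stack is empty.

Accept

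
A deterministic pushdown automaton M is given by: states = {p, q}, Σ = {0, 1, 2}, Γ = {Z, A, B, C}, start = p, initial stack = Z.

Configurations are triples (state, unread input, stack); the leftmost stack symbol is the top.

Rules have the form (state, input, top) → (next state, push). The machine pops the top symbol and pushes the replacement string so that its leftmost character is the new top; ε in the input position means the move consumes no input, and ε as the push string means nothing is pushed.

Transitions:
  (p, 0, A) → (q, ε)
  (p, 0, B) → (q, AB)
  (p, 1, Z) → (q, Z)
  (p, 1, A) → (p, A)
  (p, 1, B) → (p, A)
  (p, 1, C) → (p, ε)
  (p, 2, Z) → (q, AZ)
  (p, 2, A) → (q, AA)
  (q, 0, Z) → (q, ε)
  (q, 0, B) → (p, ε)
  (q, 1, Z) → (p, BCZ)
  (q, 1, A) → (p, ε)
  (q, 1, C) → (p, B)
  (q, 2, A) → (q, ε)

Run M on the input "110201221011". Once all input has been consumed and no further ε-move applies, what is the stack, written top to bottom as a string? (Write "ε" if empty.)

(p, 110201221011, Z)
  read 1, top Z: go to q, push Z → (q, 10201221011, Z)
  read 1, top Z: go to p, push BCZ → (p, 0201221011, BCZ)
  read 0, top B: go to q, push AB → (q, 201221011, ABCZ)
  read 2, top A: go to q, push ε → (q, 01221011, BCZ)
  read 0, top B: go to p, push ε → (p, 1221011, CZ)
  read 1, top C: go to p, push ε → (p, 221011, Z)
  read 2, top Z: go to q, push AZ → (q, 21011, AZ)
  read 2, top A: go to q, push ε → (q, 1011, Z)
  read 1, top Z: go to p, push BCZ → (p, 011, BCZ)
  read 0, top B: go to q, push AB → (q, 11, ABCZ)
  read 1, top A: go to p, push ε → (p, 1, BCZ)
  read 1, top B: go to p, push A → (p, ε, ACZ)
All input consumed in state p with stack ACZ.

ACZ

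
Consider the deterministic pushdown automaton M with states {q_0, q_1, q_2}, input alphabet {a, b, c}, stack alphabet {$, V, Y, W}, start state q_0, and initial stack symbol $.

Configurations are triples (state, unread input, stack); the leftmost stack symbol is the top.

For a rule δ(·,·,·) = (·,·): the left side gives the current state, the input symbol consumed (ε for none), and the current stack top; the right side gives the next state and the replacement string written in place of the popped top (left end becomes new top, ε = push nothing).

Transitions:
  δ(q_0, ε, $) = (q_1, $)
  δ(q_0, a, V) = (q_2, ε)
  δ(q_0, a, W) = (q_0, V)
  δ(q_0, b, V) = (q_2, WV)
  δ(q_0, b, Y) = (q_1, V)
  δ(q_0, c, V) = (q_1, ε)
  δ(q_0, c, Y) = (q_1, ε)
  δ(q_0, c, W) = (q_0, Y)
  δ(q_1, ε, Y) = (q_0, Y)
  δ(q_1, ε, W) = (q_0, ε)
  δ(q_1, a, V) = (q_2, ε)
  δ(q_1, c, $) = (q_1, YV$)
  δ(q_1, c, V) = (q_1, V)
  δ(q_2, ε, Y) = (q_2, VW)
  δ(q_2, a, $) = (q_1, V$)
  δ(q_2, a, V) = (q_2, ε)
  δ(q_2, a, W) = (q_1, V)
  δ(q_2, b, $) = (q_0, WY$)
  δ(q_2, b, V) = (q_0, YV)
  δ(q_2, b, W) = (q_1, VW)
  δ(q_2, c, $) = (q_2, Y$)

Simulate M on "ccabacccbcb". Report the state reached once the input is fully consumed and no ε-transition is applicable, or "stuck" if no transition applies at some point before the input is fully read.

stuck

(q_0, ccabacccbcb, $)
  ε-move, top $: go to q_1, push $ → (q_1, ccabacccbcb, $)
  read c, top $: go to q_1, push YV$ → (q_1, cabacccbcb, YV$)
  ε-move, top Y: go to q_0, push Y → (q_0, cabacccbcb, YV$)
  read c, top Y: go to q_1, push ε → (q_1, abacccbcb, V$)
  read a, top V: go to q_2, push ε → (q_2, bacccbcb, $)
  read b, top $: go to q_0, push WY$ → (q_0, acccbcb, WY$)
  read a, top W: go to q_0, push V → (q_0, cccbcb, VY$)
  read c, top V: go to q_1, push ε → (q_1, ccbcb, Y$)
  ε-move, top Y: go to q_0, push Y → (q_0, ccbcb, Y$)
  read c, top Y: go to q_1, push ε → (q_1, cbcb, $)
  read c, top $: go to q_1, push YV$ → (q_1, bcb, YV$)
  ε-move, top Y: go to q_0, push Y → (q_0, bcb, YV$)
  read b, top Y: go to q_1, push V → (q_1, cb, VV$)
  read c, top V: go to q_1, push V → (q_1, b, VV$)
No transition for (q_1, b, top V); M blocks with input b remaining.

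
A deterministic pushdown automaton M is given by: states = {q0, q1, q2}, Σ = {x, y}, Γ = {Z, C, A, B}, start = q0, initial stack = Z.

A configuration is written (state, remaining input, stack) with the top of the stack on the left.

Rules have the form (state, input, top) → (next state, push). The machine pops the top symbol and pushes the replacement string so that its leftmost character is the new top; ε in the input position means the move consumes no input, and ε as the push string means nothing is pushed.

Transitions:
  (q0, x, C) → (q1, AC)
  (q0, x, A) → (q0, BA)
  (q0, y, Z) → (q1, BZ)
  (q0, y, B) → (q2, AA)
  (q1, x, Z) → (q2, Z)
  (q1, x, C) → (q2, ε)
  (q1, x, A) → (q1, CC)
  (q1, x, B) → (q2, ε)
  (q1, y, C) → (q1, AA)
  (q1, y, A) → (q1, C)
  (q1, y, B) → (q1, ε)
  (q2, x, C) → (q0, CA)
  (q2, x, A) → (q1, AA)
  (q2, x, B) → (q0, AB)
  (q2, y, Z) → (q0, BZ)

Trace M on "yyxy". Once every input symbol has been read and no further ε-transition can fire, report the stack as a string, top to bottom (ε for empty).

(q0, yyxy, Z)
  read y, top Z: go to q1, push BZ → (q1, yxy, BZ)
  read y, top B: go to q1, push ε → (q1, xy, Z)
  read x, top Z: go to q2, push Z → (q2, y, Z)
  read y, top Z: go to q0, push BZ → (q0, ε, BZ)
All input consumed in state q0 with stack BZ.

BZ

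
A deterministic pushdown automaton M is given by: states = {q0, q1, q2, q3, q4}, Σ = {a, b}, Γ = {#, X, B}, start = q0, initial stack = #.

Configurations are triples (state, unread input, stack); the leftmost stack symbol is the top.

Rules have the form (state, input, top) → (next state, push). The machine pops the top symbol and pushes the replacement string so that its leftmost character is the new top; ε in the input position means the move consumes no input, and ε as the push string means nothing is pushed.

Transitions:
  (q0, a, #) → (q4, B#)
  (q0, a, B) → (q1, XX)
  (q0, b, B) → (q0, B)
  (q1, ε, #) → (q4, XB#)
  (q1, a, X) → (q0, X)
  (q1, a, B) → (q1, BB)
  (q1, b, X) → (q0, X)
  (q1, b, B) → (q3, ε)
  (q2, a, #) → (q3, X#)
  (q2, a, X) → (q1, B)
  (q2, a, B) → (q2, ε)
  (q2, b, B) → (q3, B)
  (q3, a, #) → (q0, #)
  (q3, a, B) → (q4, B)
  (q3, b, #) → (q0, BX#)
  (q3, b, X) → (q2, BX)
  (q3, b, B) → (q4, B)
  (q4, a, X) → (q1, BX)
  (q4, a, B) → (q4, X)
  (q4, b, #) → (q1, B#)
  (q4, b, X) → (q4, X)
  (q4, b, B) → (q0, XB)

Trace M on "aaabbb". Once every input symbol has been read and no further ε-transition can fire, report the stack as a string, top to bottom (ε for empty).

BX#

(q0, aaabbb, #)
  read a, top #: go to q4, push B# → (q4, aabbb, B#)
  read a, top B: go to q4, push X → (q4, abbb, X#)
  read a, top X: go to q1, push BX → (q1, bbb, BX#)
  read b, top B: go to q3, push ε → (q3, bb, X#)
  read b, top X: go to q2, push BX → (q2, b, BX#)
  read b, top B: go to q3, push B → (q3, ε, BX#)
All input consumed in state q3 with stack BX#.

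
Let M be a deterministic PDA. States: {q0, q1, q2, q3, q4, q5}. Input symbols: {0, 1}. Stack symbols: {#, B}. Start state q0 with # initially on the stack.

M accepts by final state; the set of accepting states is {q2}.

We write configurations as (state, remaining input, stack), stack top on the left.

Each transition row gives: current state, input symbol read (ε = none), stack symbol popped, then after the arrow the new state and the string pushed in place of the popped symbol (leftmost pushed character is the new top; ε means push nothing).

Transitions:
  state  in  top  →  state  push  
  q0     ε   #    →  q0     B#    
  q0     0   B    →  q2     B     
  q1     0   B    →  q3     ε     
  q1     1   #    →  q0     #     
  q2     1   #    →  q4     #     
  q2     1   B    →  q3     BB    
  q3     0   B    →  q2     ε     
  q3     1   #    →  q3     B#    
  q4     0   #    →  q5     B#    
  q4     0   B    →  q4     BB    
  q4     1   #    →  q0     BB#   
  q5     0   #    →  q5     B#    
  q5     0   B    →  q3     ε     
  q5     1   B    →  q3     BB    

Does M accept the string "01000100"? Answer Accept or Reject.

Reject

(q0, 01000100, #)
  ε-move, top #: go to q0, push B# → (q0, 01000100, B#)
  read 0, top B: go to q2, push B → (q2, 1000100, B#)
  read 1, top B: go to q3, push BB → (q3, 000100, BB#)
  read 0, top B: go to q2, push ε → (q2, 00100, B#)
No transition applies at (q2, 00100, B#); input not fully consumed.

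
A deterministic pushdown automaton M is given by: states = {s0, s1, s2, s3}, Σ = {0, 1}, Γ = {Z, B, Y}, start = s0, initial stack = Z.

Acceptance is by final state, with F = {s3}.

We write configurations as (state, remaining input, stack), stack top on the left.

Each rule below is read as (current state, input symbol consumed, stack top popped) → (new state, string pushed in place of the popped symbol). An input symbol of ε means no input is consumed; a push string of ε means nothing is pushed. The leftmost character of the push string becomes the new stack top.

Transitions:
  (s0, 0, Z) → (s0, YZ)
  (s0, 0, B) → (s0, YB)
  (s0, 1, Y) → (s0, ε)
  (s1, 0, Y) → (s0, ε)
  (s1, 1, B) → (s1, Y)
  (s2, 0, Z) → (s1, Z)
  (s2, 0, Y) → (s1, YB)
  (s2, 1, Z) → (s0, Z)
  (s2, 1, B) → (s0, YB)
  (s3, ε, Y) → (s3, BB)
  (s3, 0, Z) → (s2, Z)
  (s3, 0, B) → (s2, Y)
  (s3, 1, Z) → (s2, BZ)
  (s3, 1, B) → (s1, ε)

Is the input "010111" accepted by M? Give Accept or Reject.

(s0, 010111, Z) ⊢ (s0, 10111, YZ) ⊢ (s0, 0111, Z) ⊢ (s0, 111, YZ) ⊢ (s0, 11, Z)
No transition applies at (s0, 11, Z); input not fully consumed.

Reject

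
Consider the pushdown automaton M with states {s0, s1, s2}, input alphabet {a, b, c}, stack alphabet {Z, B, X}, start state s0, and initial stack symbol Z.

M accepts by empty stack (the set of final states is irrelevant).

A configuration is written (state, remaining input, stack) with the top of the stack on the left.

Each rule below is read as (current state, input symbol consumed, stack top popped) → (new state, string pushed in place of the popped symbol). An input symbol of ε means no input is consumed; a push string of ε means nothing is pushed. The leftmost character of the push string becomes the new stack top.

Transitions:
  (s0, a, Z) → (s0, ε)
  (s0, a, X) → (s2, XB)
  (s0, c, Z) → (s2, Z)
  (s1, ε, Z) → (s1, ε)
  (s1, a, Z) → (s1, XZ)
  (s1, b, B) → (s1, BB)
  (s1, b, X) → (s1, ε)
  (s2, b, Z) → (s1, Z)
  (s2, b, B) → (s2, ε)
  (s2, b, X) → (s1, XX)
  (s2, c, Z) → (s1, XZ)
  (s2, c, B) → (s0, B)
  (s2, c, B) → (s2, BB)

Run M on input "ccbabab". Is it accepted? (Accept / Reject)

One accepting computation: (s0, ccbabab, Z) ⊢ (s2, cbabab, Z) ⊢ (s1, babab, XZ) ⊢ (s1, abab, Z) ⊢ (s1, bab, XZ) ⊢ (s1, ab, Z) ⊢ (s1, b, XZ) ⊢ (s1, ε, Z) ⊢ (s1, ε, ε)
All input consumed and the stack is empty.

Accept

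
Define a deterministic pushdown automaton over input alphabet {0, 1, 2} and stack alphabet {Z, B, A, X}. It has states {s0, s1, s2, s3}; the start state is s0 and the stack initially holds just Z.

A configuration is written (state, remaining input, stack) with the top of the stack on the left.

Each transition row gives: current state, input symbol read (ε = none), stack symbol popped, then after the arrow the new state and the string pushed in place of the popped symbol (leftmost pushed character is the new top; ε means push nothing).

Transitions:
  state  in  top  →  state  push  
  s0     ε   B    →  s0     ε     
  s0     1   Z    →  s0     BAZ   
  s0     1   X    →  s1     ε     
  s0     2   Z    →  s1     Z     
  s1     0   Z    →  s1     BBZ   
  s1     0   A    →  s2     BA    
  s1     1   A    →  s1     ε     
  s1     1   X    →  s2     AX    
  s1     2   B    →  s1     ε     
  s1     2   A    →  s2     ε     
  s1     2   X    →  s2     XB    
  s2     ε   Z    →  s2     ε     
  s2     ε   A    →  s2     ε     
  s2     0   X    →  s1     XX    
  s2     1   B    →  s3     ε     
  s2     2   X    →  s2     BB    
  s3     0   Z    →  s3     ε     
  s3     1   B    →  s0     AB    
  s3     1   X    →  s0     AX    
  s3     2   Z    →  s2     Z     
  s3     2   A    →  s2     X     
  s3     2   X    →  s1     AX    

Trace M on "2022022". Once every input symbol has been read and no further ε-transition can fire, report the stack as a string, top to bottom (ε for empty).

(s0, 2022022, Z)
  read 2, top Z: go to s1, push Z → (s1, 022022, Z)
  read 0, top Z: go to s1, push BBZ → (s1, 22022, BBZ)
  read 2, top B: go to s1, push ε → (s1, 2022, BZ)
  read 2, top B: go to s1, push ε → (s1, 022, Z)
  read 0, top Z: go to s1, push BBZ → (s1, 22, BBZ)
  read 2, top B: go to s1, push ε → (s1, 2, BZ)
  read 2, top B: go to s1, push ε → (s1, ε, Z)
All input consumed in state s1 with stack Z.

Z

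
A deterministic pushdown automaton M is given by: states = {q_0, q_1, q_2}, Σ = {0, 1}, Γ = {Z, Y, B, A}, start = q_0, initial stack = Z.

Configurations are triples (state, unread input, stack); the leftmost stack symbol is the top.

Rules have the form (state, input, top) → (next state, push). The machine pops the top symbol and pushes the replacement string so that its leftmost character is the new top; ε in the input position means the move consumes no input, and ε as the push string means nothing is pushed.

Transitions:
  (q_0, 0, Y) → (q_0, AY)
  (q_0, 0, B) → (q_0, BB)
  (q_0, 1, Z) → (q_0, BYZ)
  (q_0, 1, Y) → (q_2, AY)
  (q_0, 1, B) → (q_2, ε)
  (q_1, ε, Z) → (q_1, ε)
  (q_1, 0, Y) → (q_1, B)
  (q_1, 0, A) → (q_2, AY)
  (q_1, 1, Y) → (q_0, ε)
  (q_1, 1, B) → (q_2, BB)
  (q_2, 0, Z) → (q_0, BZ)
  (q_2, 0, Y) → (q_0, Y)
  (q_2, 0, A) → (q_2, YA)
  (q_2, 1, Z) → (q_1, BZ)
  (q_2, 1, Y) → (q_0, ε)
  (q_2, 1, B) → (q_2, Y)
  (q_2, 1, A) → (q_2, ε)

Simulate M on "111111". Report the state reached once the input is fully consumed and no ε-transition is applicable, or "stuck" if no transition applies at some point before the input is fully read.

(q_0, 111111, Z)
  read 1, top Z: go to q_0, push BYZ → (q_0, 11111, BYZ)
  read 1, top B: go to q_2, push ε → (q_2, 1111, YZ)
  read 1, top Y: go to q_0, push ε → (q_0, 111, Z)
  read 1, top Z: go to q_0, push BYZ → (q_0, 11, BYZ)
  read 1, top B: go to q_2, push ε → (q_2, 1, YZ)
  read 1, top Y: go to q_0, push ε → (q_0, ε, Z)
All input consumed; M is in state q_0.

q_0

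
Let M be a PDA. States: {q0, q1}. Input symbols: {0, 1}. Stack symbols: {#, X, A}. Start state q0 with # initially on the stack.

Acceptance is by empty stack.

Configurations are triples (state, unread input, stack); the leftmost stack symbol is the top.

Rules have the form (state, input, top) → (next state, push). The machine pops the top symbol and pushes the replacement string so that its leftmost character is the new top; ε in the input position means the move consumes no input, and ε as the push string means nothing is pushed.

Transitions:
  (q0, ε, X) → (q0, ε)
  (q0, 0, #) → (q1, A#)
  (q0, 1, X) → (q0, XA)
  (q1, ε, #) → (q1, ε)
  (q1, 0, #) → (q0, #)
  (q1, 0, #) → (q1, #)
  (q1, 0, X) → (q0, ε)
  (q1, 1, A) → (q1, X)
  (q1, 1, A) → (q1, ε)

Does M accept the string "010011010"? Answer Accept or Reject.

Reject

No computation consumes all input and empties the stack.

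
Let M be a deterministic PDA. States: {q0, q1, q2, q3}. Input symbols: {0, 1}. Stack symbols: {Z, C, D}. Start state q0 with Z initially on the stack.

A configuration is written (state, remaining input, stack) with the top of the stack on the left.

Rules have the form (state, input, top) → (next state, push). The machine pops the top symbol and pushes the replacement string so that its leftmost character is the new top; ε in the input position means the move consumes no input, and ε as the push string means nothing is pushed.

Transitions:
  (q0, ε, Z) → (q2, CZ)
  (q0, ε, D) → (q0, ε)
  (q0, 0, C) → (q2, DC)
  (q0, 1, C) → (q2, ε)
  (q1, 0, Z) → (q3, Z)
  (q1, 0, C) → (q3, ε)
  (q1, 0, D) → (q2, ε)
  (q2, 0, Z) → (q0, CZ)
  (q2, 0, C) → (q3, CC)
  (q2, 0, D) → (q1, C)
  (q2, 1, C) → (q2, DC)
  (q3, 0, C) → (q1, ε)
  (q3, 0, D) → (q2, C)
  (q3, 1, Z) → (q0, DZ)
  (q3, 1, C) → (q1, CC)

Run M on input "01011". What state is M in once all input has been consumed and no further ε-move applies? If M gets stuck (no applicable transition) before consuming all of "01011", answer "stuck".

(q0, 01011, Z)
  ε-move, top Z: go to q2, push CZ → (q2, 01011, CZ)
  read 0, top C: go to q3, push CC → (q3, 1011, CCZ)
  read 1, top C: go to q1, push CC → (q1, 011, CCCZ)
  read 0, top C: go to q3, push ε → (q3, 11, CCZ)
  read 1, top C: go to q1, push CC → (q1, 1, CCCZ)
No transition for (q1, 1, top C); M blocks with input 1 remaining.

stuck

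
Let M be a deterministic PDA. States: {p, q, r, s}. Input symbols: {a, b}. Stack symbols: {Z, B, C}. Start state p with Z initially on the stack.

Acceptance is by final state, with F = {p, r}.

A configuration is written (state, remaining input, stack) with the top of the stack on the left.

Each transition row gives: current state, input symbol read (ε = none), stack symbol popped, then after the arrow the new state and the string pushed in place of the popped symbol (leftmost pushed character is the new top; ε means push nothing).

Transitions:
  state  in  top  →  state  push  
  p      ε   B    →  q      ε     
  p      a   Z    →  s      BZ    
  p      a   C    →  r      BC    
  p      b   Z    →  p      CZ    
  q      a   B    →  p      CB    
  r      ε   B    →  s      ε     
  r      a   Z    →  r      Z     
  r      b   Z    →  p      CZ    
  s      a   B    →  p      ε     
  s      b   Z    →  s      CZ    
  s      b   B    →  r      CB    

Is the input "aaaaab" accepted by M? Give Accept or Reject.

(p, aaaaab, Z)
  read a, top Z: go to s, push BZ → (s, aaaab, BZ)
  read a, top B: go to p, push ε → (p, aaab, Z)
  read a, top Z: go to s, push BZ → (s, aab, BZ)
  read a, top B: go to p, push ε → (p, ab, Z)
  read a, top Z: go to s, push BZ → (s, b, BZ)
  read b, top B: go to r, push CB → (r, ε, CBZ)
All input consumed; state r ∈ F.

Accept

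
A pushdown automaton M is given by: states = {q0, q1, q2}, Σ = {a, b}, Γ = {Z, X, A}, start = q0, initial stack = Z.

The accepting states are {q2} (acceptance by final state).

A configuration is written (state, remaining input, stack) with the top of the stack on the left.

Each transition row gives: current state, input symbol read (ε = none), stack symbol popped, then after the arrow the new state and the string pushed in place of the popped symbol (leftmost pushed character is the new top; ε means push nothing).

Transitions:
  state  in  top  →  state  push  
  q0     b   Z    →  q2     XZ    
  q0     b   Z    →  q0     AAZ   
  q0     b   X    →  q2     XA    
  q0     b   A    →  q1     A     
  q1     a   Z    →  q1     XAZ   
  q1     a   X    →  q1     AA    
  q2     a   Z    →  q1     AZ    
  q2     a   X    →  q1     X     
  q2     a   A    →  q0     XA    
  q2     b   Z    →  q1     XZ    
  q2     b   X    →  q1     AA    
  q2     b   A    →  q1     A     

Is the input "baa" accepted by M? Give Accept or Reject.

Reject

No computation consumes all input and reaches a final state.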